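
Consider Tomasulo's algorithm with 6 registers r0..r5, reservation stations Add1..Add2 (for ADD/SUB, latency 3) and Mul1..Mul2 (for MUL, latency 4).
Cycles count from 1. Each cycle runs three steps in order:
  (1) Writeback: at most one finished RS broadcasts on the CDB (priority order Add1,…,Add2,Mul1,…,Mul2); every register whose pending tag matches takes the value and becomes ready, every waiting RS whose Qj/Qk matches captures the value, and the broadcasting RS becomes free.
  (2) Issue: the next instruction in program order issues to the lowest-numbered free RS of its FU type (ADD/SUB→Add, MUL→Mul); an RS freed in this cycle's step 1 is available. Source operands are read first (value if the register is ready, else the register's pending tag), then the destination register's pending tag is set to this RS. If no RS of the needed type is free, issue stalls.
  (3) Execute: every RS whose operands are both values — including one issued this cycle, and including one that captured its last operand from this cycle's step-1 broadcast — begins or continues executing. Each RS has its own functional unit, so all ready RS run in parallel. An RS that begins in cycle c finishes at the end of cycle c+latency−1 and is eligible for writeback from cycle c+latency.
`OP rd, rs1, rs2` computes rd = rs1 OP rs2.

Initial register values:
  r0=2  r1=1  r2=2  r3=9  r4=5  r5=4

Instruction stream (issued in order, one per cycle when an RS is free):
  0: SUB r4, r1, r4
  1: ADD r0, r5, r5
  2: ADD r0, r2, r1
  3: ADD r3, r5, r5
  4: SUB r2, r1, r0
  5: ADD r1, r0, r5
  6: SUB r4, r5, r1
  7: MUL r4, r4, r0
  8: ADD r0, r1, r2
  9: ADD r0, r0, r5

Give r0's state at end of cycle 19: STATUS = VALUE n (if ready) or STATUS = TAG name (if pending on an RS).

STATUS = VALUE 9

c1: issue SUB r4<-Add1 | r0:2,r1:1,r2:2,r3:9,r4:Add1,r5:4
c2: issue ADD r0<-Add2 | r0:Add2,r1:1,r2:2,r3:9,r4:Add1,r5:4
c3: stall | r0:Add2,r1:1,r2:2,r3:9,r4:Add1,r5:4
c4: CDB Add1=-4; issue ADD r0<-Add1 | r0:Add1,r1:1,r2:2,r3:9,r4:-4,r5:4
c5: CDB Add2=8; issue ADD r3<-Add2 | r0:Add1,r1:1,r2:2,r3:Add2,r4:-4,r5:4
c6: stall | r0:Add1,r1:1,r2:2,r3:Add2,r4:-4,r5:4
c7: CDB Add1=3; issue SUB r2<-Add1 | r0:3,r1:1,r2:Add1,r3:Add2,r4:-4,r5:4
c8: CDB Add2=8; issue ADD r1<-Add2 | r0:3,r1:Add2,r2:Add1,r3:8,r4:-4,r5:4
c9: stall | r0:3,r1:Add2,r2:Add1,r3:8,r4:-4,r5:4
c10: CDB Add1=-2; issue SUB r4<-Add1 | r0:3,r1:Add2,r2:-2,r3:8,r4:Add1,r5:4
c11: CDB Add2=7; issue MUL r4<-Mul1 | r0:3,r1:7,r2:-2,r3:8,r4:Mul1,r5:4
c12: issue ADD r0<-Add2 | r0:Add2,r1:7,r2:-2,r3:8,r4:Mul1,r5:4
c13: stall | r0:Add2,r1:7,r2:-2,r3:8,r4:Mul1,r5:4
c14: CDB Add1=-3; issue ADD r0<-Add1 | r0:Add1,r1:7,r2:-2,r3:8,r4:Mul1,r5:4
c15: CDB Add2=5 | r0:Add1,r1:7,r2:-2,r3:8,r4:Mul1,r5:4
c16: - | r0:Add1,r1:7,r2:-2,r3:8,r4:Mul1,r5:4
c17: - | r0:Add1,r1:7,r2:-2,r3:8,r4:Mul1,r5:4
c18: CDB Add1=9 | r0:9,r1:7,r2:-2,r3:8,r4:Mul1,r5:4
c19: CDB Mul1=-9 | r0:9,r1:7,r2:-2,r3:8,r4:-9,r5:4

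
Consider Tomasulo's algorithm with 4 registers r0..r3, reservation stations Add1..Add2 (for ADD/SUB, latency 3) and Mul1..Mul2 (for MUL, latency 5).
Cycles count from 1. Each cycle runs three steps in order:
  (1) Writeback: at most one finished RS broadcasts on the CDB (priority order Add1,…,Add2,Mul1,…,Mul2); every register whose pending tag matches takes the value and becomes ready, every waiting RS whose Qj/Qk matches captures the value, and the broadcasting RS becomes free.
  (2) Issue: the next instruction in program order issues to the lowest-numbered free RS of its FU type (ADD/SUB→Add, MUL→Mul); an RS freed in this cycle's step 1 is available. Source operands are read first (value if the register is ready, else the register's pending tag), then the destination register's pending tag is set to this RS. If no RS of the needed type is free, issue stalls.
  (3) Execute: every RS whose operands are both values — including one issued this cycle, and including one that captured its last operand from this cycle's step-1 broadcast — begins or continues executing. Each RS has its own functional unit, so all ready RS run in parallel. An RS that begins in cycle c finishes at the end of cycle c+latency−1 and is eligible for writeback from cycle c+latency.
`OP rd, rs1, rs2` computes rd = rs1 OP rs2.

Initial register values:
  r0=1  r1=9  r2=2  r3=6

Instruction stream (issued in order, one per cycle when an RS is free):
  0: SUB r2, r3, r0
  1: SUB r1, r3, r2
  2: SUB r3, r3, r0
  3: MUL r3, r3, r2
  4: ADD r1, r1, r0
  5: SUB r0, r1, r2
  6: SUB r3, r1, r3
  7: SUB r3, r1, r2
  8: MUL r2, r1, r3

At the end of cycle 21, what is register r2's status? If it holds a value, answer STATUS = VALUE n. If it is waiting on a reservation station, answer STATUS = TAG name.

cycle 1: issue SUB r2<-Add1 // r0:1,r1:9,r2:Add1,r3:6
cycle 2: issue SUB r1<-Add2 // r0:1,r1:Add2,r2:Add1,r3:6
cycle 3: stall // r0:1,r1:Add2,r2:Add1,r3:6
cycle 4: CDB Add1=5; issue SUB r3<-Add1 // r0:1,r1:Add2,r2:5,r3:Add1
cycle 5: issue MUL r3<-Mul1 // r0:1,r1:Add2,r2:5,r3:Mul1
cycle 6: stall // r0:1,r1:Add2,r2:5,r3:Mul1
cycle 7: CDB Add1=5; issue ADD r1<-Add1 // r0:1,r1:Add1,r2:5,r3:Mul1
cycle 8: CDB Add2=1; issue SUB r0<-Add2 // r0:Add2,r1:Add1,r2:5,r3:Mul1
cycle 9: stall // r0:Add2,r1:Add1,r2:5,r3:Mul1
cycle 10: stall // r0:Add2,r1:Add1,r2:5,r3:Mul1
cycle 11: CDB Add1=2; issue SUB r3<-Add1 // r0:Add2,r1:2,r2:5,r3:Add1
cycle 12: CDB Mul1=25; stall // r0:Add2,r1:2,r2:5,r3:Add1
cycle 13: stall // r0:Add2,r1:2,r2:5,r3:Add1
cycle 14: CDB Add2=-3; issue SUB r3<-Add2 // r0:-3,r1:2,r2:5,r3:Add2
cycle 15: CDB Add1=-23; issue MUL r2<-Mul1 // r0:-3,r1:2,r2:Mul1,r3:Add2
cycle 16: - // r0:-3,r1:2,r2:Mul1,r3:Add2
cycle 17: CDB Add2=-3 // r0:-3,r1:2,r2:Mul1,r3:-3
cycle 18: - // r0:-3,r1:2,r2:Mul1,r3:-3
cycle 19: - // r0:-3,r1:2,r2:Mul1,r3:-3
cycle 20: - // r0:-3,r1:2,r2:Mul1,r3:-3
cycle 21: - // r0:-3,r1:2,r2:Mul1,r3:-3

STATUS = TAG Mul1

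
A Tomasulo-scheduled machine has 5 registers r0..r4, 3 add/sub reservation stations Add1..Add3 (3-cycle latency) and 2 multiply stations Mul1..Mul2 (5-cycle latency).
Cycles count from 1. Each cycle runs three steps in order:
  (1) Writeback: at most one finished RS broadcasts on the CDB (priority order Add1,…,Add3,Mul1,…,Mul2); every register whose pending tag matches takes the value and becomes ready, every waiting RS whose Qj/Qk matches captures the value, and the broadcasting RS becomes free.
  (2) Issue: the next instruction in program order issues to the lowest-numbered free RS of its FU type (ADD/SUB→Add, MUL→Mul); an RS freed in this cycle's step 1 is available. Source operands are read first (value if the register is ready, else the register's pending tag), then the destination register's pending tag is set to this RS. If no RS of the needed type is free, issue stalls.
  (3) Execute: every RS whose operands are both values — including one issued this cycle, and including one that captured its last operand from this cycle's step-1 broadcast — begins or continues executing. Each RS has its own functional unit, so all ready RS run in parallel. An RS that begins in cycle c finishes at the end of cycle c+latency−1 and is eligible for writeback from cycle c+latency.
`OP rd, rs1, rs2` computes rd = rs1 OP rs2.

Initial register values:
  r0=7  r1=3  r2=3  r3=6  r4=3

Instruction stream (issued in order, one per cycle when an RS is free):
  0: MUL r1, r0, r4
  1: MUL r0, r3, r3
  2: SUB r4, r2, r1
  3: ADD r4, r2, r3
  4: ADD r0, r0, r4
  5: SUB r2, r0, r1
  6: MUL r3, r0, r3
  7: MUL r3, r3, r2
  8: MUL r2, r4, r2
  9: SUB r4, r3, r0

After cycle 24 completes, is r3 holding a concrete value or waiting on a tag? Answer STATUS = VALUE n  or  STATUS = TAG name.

STATUS = VALUE 6480

  c1: issue MUL r1<-Mul1  regs: r0:7,r1:Mul1,r2:3,r3:6,r4:3
  c2: issue MUL r0<-Mul2  regs: r0:Mul2,r1:Mul1,r2:3,r3:6,r4:3
  c3: issue SUB r4<-Add1  regs: r0:Mul2,r1:Mul1,r2:3,r3:6,r4:Add1
  c4: issue ADD r4<-Add2  regs: r0:Mul2,r1:Mul1,r2:3,r3:6,r4:Add2
  c5: issue ADD r0<-Add3  regs: r0:Add3,r1:Mul1,r2:3,r3:6,r4:Add2
  c6: CDB Mul1=21; stall  regs: r0:Add3,r1:21,r2:3,r3:6,r4:Add2
  c7: CDB Add2=9; issue SUB r2<-Add2  regs: r0:Add3,r1:21,r2:Add2,r3:6,r4:9
  c8: CDB Mul2=36; issue MUL r3<-Mul1  regs: r0:Add3,r1:21,r2:Add2,r3:Mul1,r4:9
  c9: CDB Add1=-18; issue MUL r3<-Mul2  regs: r0:Add3,r1:21,r2:Add2,r3:Mul2,r4:9
  c10: stall  regs: r0:Add3,r1:21,r2:Add2,r3:Mul2,r4:9
  c11: CDB Add3=45; stall  regs: r0:45,r1:21,r2:Add2,r3:Mul2,r4:9
  c12: stall  regs: r0:45,r1:21,r2:Add2,r3:Mul2,r4:9
  c13: stall  regs: r0:45,r1:21,r2:Add2,r3:Mul2,r4:9
  c14: CDB Add2=24; stall  regs: r0:45,r1:21,r2:24,r3:Mul2,r4:9
  c15: stall  regs: r0:45,r1:21,r2:24,r3:Mul2,r4:9
  c16: CDB Mul1=270; issue MUL r2<-Mul1  regs: r0:45,r1:21,r2:Mul1,r3:Mul2,r4:9
  c17: issue SUB r4<-Add1  regs: r0:45,r1:21,r2:Mul1,r3:Mul2,r4:Add1
  c18: -  regs: r0:45,r1:21,r2:Mul1,r3:Mul2,r4:Add1
  c19: -  regs: r0:45,r1:21,r2:Mul1,r3:Mul2,r4:Add1
  c20: -  regs: r0:45,r1:21,r2:Mul1,r3:Mul2,r4:Add1
  c21: CDB Mul1=216  regs: r0:45,r1:21,r2:216,r3:Mul2,r4:Add1
  c22: CDB Mul2=6480  regs: r0:45,r1:21,r2:216,r3:6480,r4:Add1
  c23: -  regs: r0:45,r1:21,r2:216,r3:6480,r4:Add1
  c24: -  regs: r0:45,r1:21,r2:216,r3:6480,r4:Add1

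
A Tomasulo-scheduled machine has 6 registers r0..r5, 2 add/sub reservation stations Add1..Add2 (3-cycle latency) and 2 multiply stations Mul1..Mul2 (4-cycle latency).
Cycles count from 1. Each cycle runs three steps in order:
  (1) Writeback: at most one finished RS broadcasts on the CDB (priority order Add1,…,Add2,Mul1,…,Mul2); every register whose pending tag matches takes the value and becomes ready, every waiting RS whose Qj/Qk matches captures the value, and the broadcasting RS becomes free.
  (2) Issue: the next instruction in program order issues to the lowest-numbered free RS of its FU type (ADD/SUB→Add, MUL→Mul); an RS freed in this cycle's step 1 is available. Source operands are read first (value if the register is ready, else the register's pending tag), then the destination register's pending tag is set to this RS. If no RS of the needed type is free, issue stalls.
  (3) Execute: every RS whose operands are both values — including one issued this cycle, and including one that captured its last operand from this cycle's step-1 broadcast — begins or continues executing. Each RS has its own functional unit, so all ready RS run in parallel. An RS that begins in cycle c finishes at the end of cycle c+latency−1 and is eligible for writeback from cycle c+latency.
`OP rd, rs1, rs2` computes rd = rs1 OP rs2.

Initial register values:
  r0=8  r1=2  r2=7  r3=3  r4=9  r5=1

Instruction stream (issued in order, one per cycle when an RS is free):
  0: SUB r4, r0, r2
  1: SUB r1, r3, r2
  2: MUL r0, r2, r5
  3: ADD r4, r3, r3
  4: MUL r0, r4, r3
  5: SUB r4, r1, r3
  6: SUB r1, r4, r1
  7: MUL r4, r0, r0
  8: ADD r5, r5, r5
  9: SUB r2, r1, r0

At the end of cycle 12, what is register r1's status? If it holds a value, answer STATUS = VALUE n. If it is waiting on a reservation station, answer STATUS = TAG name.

STATUS = VALUE -3

  c1: issue SUB r4<-Add1  regs: r0:8,r1:2,r2:7,r3:3,r4:Add1,r5:1
  c2: issue SUB r1<-Add2  regs: r0:8,r1:Add2,r2:7,r3:3,r4:Add1,r5:1
  c3: issue MUL r0<-Mul1  regs: r0:Mul1,r1:Add2,r2:7,r3:3,r4:Add1,r5:1
  c4: CDB Add1=1; issue ADD r4<-Add1  regs: r0:Mul1,r1:Add2,r2:7,r3:3,r4:Add1,r5:1
  c5: CDB Add2=-4; issue MUL r0<-Mul2  regs: r0:Mul2,r1:-4,r2:7,r3:3,r4:Add1,r5:1
  c6: issue SUB r4<-Add2  regs: r0:Mul2,r1:-4,r2:7,r3:3,r4:Add2,r5:1
  c7: CDB Add1=6; issue SUB r1<-Add1  regs: r0:Mul2,r1:Add1,r2:7,r3:3,r4:Add2,r5:1
  c8: CDB Mul1=7; issue MUL r4<-Mul1  regs: r0:Mul2,r1:Add1,r2:7,r3:3,r4:Mul1,r5:1
  c9: CDB Add2=-7; issue ADD r5<-Add2  regs: r0:Mul2,r1:Add1,r2:7,r3:3,r4:Mul1,r5:Add2
  c10: stall  regs: r0:Mul2,r1:Add1,r2:7,r3:3,r4:Mul1,r5:Add2
  c11: CDB Mul2=18; stall  regs: r0:18,r1:Add1,r2:7,r3:3,r4:Mul1,r5:Add2
  c12: CDB Add1=-3; issue SUB r2<-Add1  regs: r0:18,r1:-3,r2:Add1,r3:3,r4:Mul1,r5:Add2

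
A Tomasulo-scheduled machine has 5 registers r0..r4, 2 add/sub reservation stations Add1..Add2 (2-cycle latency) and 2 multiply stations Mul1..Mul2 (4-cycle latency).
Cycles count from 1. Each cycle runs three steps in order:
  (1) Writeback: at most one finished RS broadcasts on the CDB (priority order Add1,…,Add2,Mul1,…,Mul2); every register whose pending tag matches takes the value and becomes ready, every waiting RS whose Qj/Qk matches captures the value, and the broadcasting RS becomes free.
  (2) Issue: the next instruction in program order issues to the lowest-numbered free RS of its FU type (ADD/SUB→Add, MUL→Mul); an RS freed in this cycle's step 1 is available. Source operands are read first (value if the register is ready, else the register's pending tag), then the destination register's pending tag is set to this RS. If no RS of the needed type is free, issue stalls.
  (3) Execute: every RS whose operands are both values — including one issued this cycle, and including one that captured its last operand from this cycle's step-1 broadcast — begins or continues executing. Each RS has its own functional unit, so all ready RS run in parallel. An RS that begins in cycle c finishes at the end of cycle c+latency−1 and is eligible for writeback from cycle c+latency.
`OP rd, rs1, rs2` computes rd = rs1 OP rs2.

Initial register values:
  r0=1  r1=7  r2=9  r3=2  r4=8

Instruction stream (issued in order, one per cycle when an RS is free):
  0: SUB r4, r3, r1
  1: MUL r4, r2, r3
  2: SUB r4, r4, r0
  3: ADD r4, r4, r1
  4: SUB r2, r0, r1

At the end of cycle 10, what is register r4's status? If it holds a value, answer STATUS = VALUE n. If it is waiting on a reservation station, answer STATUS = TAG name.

STATUS = TAG Add2

  c1: issue SUB r4<-Add1  regs: r0:1,r1:7,r2:9,r3:2,r4:Add1
  c2: issue MUL r4<-Mul1  regs: r0:1,r1:7,r2:9,r3:2,r4:Mul1
  c3: CDB Add1=-5; issue SUB r4<-Add1  regs: r0:1,r1:7,r2:9,r3:2,r4:Add1
  c4: issue ADD r4<-Add2  regs: r0:1,r1:7,r2:9,r3:2,r4:Add2
  c5: stall  regs: r0:1,r1:7,r2:9,r3:2,r4:Add2
  c6: CDB Mul1=18; stall  regs: r0:1,r1:7,r2:9,r3:2,r4:Add2
  c7: stall  regs: r0:1,r1:7,r2:9,r3:2,r4:Add2
  c8: CDB Add1=17; issue SUB r2<-Add1  regs: r0:1,r1:7,r2:Add1,r3:2,r4:Add2
  c9: -  regs: r0:1,r1:7,r2:Add1,r3:2,r4:Add2
  c10: CDB Add1=-6  regs: r0:1,r1:7,r2:-6,r3:2,r4:Add2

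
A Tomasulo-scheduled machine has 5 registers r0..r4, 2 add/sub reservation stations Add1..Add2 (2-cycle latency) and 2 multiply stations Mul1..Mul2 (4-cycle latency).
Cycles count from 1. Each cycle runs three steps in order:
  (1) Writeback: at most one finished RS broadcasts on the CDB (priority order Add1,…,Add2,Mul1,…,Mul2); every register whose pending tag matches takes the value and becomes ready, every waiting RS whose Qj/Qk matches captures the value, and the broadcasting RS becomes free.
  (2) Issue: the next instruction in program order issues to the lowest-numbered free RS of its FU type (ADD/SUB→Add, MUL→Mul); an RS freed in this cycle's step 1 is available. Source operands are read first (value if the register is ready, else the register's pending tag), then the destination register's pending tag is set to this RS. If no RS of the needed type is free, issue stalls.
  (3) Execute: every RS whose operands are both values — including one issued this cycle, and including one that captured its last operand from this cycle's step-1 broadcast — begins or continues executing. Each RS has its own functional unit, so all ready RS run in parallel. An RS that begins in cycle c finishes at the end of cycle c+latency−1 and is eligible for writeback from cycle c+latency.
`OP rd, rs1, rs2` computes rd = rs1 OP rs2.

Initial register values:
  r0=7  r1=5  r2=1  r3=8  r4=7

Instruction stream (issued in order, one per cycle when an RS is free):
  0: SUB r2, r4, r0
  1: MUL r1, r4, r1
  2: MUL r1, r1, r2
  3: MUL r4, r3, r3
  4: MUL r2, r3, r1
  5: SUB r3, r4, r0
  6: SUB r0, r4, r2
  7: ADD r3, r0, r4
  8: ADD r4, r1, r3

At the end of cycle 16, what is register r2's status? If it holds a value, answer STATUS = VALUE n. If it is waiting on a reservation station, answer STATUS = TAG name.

c1: issue SUB r2<-Add1 | r0:7,r1:5,r2:Add1,r3:8,r4:7
c2: issue MUL r1<-Mul1 | r0:7,r1:Mul1,r2:Add1,r3:8,r4:7
c3: CDB Add1=0; issue MUL r1<-Mul2 | r0:7,r1:Mul2,r2:0,r3:8,r4:7
c4: stall | r0:7,r1:Mul2,r2:0,r3:8,r4:7
c5: stall | r0:7,r1:Mul2,r2:0,r3:8,r4:7
c6: CDB Mul1=35; issue MUL r4<-Mul1 | r0:7,r1:Mul2,r2:0,r3:8,r4:Mul1
c7: stall | r0:7,r1:Mul2,r2:0,r3:8,r4:Mul1
c8: stall | r0:7,r1:Mul2,r2:0,r3:8,r4:Mul1
c9: stall | r0:7,r1:Mul2,r2:0,r3:8,r4:Mul1
c10: CDB Mul1=64; issue MUL r2<-Mul1 | r0:7,r1:Mul2,r2:Mul1,r3:8,r4:64
c11: CDB Mul2=0; issue SUB r3<-Add1 | r0:7,r1:0,r2:Mul1,r3:Add1,r4:64
c12: issue SUB r0<-Add2 | r0:Add2,r1:0,r2:Mul1,r3:Add1,r4:64
c13: CDB Add1=57; issue ADD r3<-Add1 | r0:Add2,r1:0,r2:Mul1,r3:Add1,r4:64
c14: stall | r0:Add2,r1:0,r2:Mul1,r3:Add1,r4:64
c15: CDB Mul1=0; stall | r0:Add2,r1:0,r2:0,r3:Add1,r4:64
c16: stall | r0:Add2,r1:0,r2:0,r3:Add1,r4:64

STATUS = VALUE 0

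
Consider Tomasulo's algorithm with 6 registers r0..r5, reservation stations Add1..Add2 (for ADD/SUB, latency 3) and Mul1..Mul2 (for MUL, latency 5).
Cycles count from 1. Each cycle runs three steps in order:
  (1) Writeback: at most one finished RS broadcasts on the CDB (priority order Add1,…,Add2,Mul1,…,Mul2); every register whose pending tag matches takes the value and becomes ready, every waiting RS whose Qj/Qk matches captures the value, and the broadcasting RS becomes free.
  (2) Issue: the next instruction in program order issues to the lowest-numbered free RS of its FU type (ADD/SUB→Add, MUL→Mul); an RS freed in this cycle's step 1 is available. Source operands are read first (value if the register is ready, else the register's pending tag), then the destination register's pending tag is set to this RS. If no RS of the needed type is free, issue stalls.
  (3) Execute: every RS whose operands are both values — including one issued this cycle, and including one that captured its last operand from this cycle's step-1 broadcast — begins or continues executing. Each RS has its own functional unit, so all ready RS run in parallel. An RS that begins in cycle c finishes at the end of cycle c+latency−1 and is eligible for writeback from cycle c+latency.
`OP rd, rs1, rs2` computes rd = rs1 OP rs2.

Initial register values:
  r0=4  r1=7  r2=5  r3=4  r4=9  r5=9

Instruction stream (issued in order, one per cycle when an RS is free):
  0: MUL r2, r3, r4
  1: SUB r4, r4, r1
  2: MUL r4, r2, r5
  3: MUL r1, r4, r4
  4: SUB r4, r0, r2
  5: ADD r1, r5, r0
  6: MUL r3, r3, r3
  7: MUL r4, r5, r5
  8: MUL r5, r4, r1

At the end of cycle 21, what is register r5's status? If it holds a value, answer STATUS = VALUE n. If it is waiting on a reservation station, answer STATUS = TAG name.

  c1: issue MUL r2<-Mul1  regs: r0:4,r1:7,r2:Mul1,r3:4,r4:9,r5:9
  c2: issue SUB r4<-Add1  regs: r0:4,r1:7,r2:Mul1,r3:4,r4:Add1,r5:9
  c3: issue MUL r4<-Mul2  regs: r0:4,r1:7,r2:Mul1,r3:4,r4:Mul2,r5:9
  c4: stall  regs: r0:4,r1:7,r2:Mul1,r3:4,r4:Mul2,r5:9
  c5: CDB Add1=2; stall  regs: r0:4,r1:7,r2:Mul1,r3:4,r4:Mul2,r5:9
  c6: CDB Mul1=36; issue MUL r1<-Mul1  regs: r0:4,r1:Mul1,r2:36,r3:4,r4:Mul2,r5:9
  c7: issue SUB r4<-Add1  regs: r0:4,r1:Mul1,r2:36,r3:4,r4:Add1,r5:9
  c8: issue ADD r1<-Add2  regs: r0:4,r1:Add2,r2:36,r3:4,r4:Add1,r5:9
  c9: stall  regs: r0:4,r1:Add2,r2:36,r3:4,r4:Add1,r5:9
  c10: CDB Add1=-32; stall  regs: r0:4,r1:Add2,r2:36,r3:4,r4:-32,r5:9
  c11: CDB Add2=13; stall  regs: r0:4,r1:13,r2:36,r3:4,r4:-32,r5:9
  c12: CDB Mul2=324; issue MUL r3<-Mul2  regs: r0:4,r1:13,r2:36,r3:Mul2,r4:-32,r5:9
  c13: stall  regs: r0:4,r1:13,r2:36,r3:Mul2,r4:-32,r5:9
  c14: stall  regs: r0:4,r1:13,r2:36,r3:Mul2,r4:-32,r5:9
  c15: stall  regs: r0:4,r1:13,r2:36,r3:Mul2,r4:-32,r5:9
  c16: stall  regs: r0:4,r1:13,r2:36,r3:Mul2,r4:-32,r5:9
  c17: CDB Mul1=104976; issue MUL r4<-Mul1  regs: r0:4,r1:13,r2:36,r3:Mul2,r4:Mul1,r5:9
  c18: CDB Mul2=16; issue MUL r5<-Mul2  regs: r0:4,r1:13,r2:36,r3:16,r4:Mul1,r5:Mul2
  c19: -  regs: r0:4,r1:13,r2:36,r3:16,r4:Mul1,r5:Mul2
  c20: -  regs: r0:4,r1:13,r2:36,r3:16,r4:Mul1,r5:Mul2
  c21: -  regs: r0:4,r1:13,r2:36,r3:16,r4:Mul1,r5:Mul2

STATUS = TAG Mul2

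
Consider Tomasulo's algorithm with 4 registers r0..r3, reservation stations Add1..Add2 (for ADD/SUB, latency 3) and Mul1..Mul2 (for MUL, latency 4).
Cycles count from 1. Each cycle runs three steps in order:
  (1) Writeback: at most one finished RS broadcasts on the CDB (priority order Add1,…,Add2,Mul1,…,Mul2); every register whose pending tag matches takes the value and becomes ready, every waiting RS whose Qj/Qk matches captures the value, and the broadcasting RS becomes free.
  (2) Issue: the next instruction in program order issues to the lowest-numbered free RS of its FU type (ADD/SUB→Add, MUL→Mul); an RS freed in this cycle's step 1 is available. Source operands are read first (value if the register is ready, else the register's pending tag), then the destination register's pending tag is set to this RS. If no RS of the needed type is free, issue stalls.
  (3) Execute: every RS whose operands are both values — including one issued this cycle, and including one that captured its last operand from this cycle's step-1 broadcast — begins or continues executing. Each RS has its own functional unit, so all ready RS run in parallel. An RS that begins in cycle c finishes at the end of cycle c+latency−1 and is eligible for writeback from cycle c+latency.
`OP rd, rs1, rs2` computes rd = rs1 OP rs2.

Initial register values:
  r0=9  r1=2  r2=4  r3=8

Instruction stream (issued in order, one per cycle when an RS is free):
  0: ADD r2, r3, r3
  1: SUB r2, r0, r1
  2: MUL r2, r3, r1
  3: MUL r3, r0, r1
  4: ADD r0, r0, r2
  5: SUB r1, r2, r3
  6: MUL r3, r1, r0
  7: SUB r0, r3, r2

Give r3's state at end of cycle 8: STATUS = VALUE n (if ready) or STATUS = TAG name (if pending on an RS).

STATUS = TAG Mul1

cycle 1: issue ADD r2<-Add1 // r0:9,r1:2,r2:Add1,r3:8
cycle 2: issue SUB r2<-Add2 // r0:9,r1:2,r2:Add2,r3:8
cycle 3: issue MUL r2<-Mul1 // r0:9,r1:2,r2:Mul1,r3:8
cycle 4: CDB Add1=16; issue MUL r3<-Mul2 // r0:9,r1:2,r2:Mul1,r3:Mul2
cycle 5: CDB Add2=7; issue ADD r0<-Add1 // r0:Add1,r1:2,r2:Mul1,r3:Mul2
cycle 6: issue SUB r1<-Add2 // r0:Add1,r1:Add2,r2:Mul1,r3:Mul2
cycle 7: CDB Mul1=16; issue MUL r3<-Mul1 // r0:Add1,r1:Add2,r2:16,r3:Mul1
cycle 8: CDB Mul2=18; stall // r0:Add1,r1:Add2,r2:16,r3:Mul1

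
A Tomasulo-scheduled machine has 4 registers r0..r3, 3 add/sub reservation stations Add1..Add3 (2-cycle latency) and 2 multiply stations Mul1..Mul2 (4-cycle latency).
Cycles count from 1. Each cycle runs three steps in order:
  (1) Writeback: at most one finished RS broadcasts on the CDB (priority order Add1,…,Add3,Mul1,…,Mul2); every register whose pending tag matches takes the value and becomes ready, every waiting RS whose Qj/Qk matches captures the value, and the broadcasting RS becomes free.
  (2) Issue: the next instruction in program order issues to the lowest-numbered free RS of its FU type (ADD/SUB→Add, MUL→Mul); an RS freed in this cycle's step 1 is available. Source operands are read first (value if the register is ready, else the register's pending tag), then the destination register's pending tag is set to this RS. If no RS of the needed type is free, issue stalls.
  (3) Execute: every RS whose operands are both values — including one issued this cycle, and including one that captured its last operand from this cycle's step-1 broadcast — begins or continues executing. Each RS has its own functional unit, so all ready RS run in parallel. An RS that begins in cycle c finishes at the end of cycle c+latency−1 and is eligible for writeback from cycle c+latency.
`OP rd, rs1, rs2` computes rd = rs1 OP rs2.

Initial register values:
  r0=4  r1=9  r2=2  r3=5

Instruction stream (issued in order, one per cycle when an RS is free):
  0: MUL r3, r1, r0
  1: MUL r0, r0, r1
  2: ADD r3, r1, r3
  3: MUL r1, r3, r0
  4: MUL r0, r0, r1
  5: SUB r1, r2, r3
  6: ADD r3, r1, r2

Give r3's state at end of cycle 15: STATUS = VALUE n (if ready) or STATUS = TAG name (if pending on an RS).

c1: issue MUL r3<-Mul1 | r0:4,r1:9,r2:2,r3:Mul1
c2: issue MUL r0<-Mul2 | r0:Mul2,r1:9,r2:2,r3:Mul1
c3: issue ADD r3<-Add1 | r0:Mul2,r1:9,r2:2,r3:Add1
c4: stall | r0:Mul2,r1:9,r2:2,r3:Add1
c5: CDB Mul1=36; issue MUL r1<-Mul1 | r0:Mul2,r1:Mul1,r2:2,r3:Add1
c6: CDB Mul2=36; issue MUL r0<-Mul2 | r0:Mul2,r1:Mul1,r2:2,r3:Add1
c7: CDB Add1=45; issue SUB r1<-Add1 | r0:Mul2,r1:Add1,r2:2,r3:45
c8: issue ADD r3<-Add2 | r0:Mul2,r1:Add1,r2:2,r3:Add2
c9: CDB Add1=-43 | r0:Mul2,r1:-43,r2:2,r3:Add2
c10: - | r0:Mul2,r1:-43,r2:2,r3:Add2
c11: CDB Add2=-41 | r0:Mul2,r1:-43,r2:2,r3:-41
c12: CDB Mul1=1620 | r0:Mul2,r1:-43,r2:2,r3:-41
c13: - | r0:Mul2,r1:-43,r2:2,r3:-41
c14: - | r0:Mul2,r1:-43,r2:2,r3:-41
c15: - | r0:Mul2,r1:-43,r2:2,r3:-41

STATUS = VALUE -41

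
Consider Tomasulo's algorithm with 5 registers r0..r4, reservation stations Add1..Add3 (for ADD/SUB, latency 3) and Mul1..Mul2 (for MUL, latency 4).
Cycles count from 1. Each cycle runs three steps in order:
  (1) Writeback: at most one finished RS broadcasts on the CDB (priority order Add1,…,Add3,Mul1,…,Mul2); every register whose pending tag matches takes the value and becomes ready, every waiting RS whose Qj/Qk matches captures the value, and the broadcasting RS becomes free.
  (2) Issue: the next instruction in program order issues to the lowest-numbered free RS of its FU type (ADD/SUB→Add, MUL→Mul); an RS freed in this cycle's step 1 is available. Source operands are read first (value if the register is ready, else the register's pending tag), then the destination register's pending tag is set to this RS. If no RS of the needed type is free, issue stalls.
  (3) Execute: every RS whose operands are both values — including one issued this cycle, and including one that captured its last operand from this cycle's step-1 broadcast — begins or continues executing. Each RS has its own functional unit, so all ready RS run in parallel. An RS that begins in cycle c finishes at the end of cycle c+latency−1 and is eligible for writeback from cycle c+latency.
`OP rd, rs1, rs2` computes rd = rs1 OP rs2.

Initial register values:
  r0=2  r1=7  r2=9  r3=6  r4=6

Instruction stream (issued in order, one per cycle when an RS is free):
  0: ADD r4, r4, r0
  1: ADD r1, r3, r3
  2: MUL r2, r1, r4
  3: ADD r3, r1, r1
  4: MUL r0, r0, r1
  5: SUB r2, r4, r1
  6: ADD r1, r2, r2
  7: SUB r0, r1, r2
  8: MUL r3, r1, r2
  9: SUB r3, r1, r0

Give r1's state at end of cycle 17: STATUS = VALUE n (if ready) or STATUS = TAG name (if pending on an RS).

  c1: issue ADD r4<-Add1  regs: r0:2,r1:7,r2:9,r3:6,r4:Add1
  c2: issue ADD r1<-Add2  regs: r0:2,r1:Add2,r2:9,r3:6,r4:Add1
  c3: issue MUL r2<-Mul1  regs: r0:2,r1:Add2,r2:Mul1,r3:6,r4:Add1
  c4: CDB Add1=8; issue ADD r3<-Add1  regs: r0:2,r1:Add2,r2:Mul1,r3:Add1,r4:8
  c5: CDB Add2=12; issue MUL r0<-Mul2  regs: r0:Mul2,r1:12,r2:Mul1,r3:Add1,r4:8
  c6: issue SUB r2<-Add2  regs: r0:Mul2,r1:12,r2:Add2,r3:Add1,r4:8
  c7: issue ADD r1<-Add3  regs: r0:Mul2,r1:Add3,r2:Add2,r3:Add1,r4:8
  c8: CDB Add1=24; issue SUB r0<-Add1  regs: r0:Add1,r1:Add3,r2:Add2,r3:24,r4:8
  c9: CDB Add2=-4; stall  regs: r0:Add1,r1:Add3,r2:-4,r3:24,r4:8
  c10: CDB Mul1=96; issue MUL r3<-Mul1  regs: r0:Add1,r1:Add3,r2:-4,r3:Mul1,r4:8
  c11: CDB Mul2=24; issue SUB r3<-Add2  regs: r0:Add1,r1:Add3,r2:-4,r3:Add2,r4:8
  c12: CDB Add3=-8  regs: r0:Add1,r1:-8,r2:-4,r3:Add2,r4:8
  c13: -  regs: r0:Add1,r1:-8,r2:-4,r3:Add2,r4:8
  c14: -  regs: r0:Add1,r1:-8,r2:-4,r3:Add2,r4:8
  c15: CDB Add1=-4  regs: r0:-4,r1:-8,r2:-4,r3:Add2,r4:8
  c16: CDB Mul1=32  regs: r0:-4,r1:-8,r2:-4,r3:Add2,r4:8
  c17: -  regs: r0:-4,r1:-8,r2:-4,r3:Add2,r4:8

STATUS = VALUE -8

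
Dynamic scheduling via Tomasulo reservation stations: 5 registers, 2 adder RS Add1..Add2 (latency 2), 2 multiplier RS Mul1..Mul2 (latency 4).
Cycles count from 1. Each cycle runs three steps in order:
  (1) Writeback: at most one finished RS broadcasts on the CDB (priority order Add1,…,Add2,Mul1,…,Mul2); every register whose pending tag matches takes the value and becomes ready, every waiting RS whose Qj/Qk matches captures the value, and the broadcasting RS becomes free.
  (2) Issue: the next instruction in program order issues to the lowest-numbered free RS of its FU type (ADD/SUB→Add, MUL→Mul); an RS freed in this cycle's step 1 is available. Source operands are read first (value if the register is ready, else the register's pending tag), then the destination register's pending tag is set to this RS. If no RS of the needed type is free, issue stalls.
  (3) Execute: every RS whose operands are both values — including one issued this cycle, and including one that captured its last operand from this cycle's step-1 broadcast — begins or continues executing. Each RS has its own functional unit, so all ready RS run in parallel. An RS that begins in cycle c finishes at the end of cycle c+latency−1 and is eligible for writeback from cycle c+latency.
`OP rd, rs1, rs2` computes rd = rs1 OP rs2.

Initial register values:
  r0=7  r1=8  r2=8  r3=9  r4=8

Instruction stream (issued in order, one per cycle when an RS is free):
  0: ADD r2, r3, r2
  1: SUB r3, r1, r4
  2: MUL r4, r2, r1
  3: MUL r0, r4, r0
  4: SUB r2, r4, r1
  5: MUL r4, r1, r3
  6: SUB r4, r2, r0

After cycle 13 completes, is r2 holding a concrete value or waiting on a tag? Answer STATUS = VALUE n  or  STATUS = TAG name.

STATUS = VALUE 128

  c1: issue ADD r2<-Add1  regs: r0:7,r1:8,r2:Add1,r3:9,r4:8
  c2: issue SUB r3<-Add2  regs: r0:7,r1:8,r2:Add1,r3:Add2,r4:8
  c3: CDB Add1=17; issue MUL r4<-Mul1  regs: r0:7,r1:8,r2:17,r3:Add2,r4:Mul1
  c4: CDB Add2=0; issue MUL r0<-Mul2  regs: r0:Mul2,r1:8,r2:17,r3:0,r4:Mul1
  c5: issue SUB r2<-Add1  regs: r0:Mul2,r1:8,r2:Add1,r3:0,r4:Mul1
  c6: stall  regs: r0:Mul2,r1:8,r2:Add1,r3:0,r4:Mul1
  c7: CDB Mul1=136; issue MUL r4<-Mul1  regs: r0:Mul2,r1:8,r2:Add1,r3:0,r4:Mul1
  c8: issue SUB r4<-Add2  regs: r0:Mul2,r1:8,r2:Add1,r3:0,r4:Add2
  c9: CDB Add1=128  regs: r0:Mul2,r1:8,r2:128,r3:0,r4:Add2
  c10: -  regs: r0:Mul2,r1:8,r2:128,r3:0,r4:Add2
  c11: CDB Mul1=0  regs: r0:Mul2,r1:8,r2:128,r3:0,r4:Add2
  c12: CDB Mul2=952  regs: r0:952,r1:8,r2:128,r3:0,r4:Add2
  c13: -  regs: r0:952,r1:8,r2:128,r3:0,r4:Add2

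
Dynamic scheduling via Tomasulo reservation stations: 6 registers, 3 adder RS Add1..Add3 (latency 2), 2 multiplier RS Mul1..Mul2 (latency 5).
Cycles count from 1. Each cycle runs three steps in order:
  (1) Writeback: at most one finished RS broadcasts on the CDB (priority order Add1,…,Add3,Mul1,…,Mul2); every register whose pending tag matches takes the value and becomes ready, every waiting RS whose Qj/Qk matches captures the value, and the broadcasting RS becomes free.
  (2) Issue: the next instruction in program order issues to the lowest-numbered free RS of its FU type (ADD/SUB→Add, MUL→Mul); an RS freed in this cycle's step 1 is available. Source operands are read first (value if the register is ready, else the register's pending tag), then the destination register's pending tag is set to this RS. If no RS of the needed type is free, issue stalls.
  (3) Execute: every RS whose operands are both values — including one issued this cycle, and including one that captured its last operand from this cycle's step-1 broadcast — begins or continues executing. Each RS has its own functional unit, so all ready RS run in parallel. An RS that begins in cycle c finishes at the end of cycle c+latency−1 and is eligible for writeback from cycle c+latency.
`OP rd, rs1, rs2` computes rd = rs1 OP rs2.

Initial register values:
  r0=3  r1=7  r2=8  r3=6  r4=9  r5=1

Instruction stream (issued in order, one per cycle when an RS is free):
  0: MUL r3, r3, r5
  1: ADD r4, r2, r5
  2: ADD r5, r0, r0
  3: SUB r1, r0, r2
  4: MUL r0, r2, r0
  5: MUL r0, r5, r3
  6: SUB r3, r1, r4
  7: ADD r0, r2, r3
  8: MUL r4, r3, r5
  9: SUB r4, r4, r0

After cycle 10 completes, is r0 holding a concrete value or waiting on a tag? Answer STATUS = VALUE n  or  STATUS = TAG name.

STATUS = TAG Add2

c1: issue MUL r3<-Mul1 | r0:3,r1:7,r2:8,r3:Mul1,r4:9,r5:1
c2: issue ADD r4<-Add1 | r0:3,r1:7,r2:8,r3:Mul1,r4:Add1,r5:1
c3: issue ADD r5<-Add2 | r0:3,r1:7,r2:8,r3:Mul1,r4:Add1,r5:Add2
c4: CDB Add1=9; issue SUB r1<-Add1 | r0:3,r1:Add1,r2:8,r3:Mul1,r4:9,r5:Add2
c5: CDB Add2=6; issue MUL r0<-Mul2 | r0:Mul2,r1:Add1,r2:8,r3:Mul1,r4:9,r5:6
c6: CDB Add1=-5; stall | r0:Mul2,r1:-5,r2:8,r3:Mul1,r4:9,r5:6
c7: CDB Mul1=6; issue MUL r0<-Mul1 | r0:Mul1,r1:-5,r2:8,r3:6,r4:9,r5:6
c8: issue SUB r3<-Add1 | r0:Mul1,r1:-5,r2:8,r3:Add1,r4:9,r5:6
c9: issue ADD r0<-Add2 | r0:Add2,r1:-5,r2:8,r3:Add1,r4:9,r5:6
c10: CDB Add1=-14; stall | r0:Add2,r1:-5,r2:8,r3:-14,r4:9,r5:6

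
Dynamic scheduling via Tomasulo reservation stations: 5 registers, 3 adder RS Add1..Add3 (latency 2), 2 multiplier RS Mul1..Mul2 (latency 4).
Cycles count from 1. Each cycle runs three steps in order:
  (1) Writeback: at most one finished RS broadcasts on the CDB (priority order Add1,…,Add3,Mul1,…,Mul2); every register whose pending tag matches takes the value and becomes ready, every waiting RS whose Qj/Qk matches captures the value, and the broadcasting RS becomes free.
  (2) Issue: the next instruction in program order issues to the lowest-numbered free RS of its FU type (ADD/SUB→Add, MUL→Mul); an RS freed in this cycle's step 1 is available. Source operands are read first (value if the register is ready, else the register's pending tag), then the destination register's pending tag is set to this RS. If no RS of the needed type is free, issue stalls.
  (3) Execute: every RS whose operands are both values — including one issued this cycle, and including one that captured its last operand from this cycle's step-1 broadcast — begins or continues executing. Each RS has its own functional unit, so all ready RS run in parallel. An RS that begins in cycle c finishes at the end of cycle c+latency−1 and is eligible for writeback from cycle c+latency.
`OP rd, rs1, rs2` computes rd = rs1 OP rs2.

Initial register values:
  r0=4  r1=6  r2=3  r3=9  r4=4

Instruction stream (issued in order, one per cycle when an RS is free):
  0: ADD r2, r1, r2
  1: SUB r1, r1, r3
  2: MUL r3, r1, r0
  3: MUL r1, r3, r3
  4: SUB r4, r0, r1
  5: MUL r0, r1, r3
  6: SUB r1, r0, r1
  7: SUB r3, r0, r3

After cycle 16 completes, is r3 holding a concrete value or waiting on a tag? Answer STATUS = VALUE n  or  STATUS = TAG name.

STATUS = TAG Add3

  c1: issue ADD r2<-Add1  regs: r0:4,r1:6,r2:Add1,r3:9,r4:4
  c2: issue SUB r1<-Add2  regs: r0:4,r1:Add2,r2:Add1,r3:9,r4:4
  c3: CDB Add1=9; issue MUL r3<-Mul1  regs: r0:4,r1:Add2,r2:9,r3:Mul1,r4:4
  c4: CDB Add2=-3; issue MUL r1<-Mul2  regs: r0:4,r1:Mul2,r2:9,r3:Mul1,r4:4
  c5: issue SUB r4<-Add1  regs: r0:4,r1:Mul2,r2:9,r3:Mul1,r4:Add1
  c6: stall  regs: r0:4,r1:Mul2,r2:9,r3:Mul1,r4:Add1
  c7: stall  regs: r0:4,r1:Mul2,r2:9,r3:Mul1,r4:Add1
  c8: CDB Mul1=-12; issue MUL r0<-Mul1  regs: r0:Mul1,r1:Mul2,r2:9,r3:-12,r4:Add1
  c9: issue SUB r1<-Add2  regs: r0:Mul1,r1:Add2,r2:9,r3:-12,r4:Add1
  c10: issue SUB r3<-Add3  regs: r0:Mul1,r1:Add2,r2:9,r3:Add3,r4:Add1
  c11: -  regs: r0:Mul1,r1:Add2,r2:9,r3:Add3,r4:Add1
  c12: CDB Mul2=144  regs: r0:Mul1,r1:Add2,r2:9,r3:Add3,r4:Add1
  c13: -  regs: r0:Mul1,r1:Add2,r2:9,r3:Add3,r4:Add1
  c14: CDB Add1=-140  regs: r0:Mul1,r1:Add2,r2:9,r3:Add3,r4:-140
  c15: -  regs: r0:Mul1,r1:Add2,r2:9,r3:Add3,r4:-140
  c16: CDB Mul1=-1728  regs: r0:-1728,r1:Add2,r2:9,r3:Add3,r4:-140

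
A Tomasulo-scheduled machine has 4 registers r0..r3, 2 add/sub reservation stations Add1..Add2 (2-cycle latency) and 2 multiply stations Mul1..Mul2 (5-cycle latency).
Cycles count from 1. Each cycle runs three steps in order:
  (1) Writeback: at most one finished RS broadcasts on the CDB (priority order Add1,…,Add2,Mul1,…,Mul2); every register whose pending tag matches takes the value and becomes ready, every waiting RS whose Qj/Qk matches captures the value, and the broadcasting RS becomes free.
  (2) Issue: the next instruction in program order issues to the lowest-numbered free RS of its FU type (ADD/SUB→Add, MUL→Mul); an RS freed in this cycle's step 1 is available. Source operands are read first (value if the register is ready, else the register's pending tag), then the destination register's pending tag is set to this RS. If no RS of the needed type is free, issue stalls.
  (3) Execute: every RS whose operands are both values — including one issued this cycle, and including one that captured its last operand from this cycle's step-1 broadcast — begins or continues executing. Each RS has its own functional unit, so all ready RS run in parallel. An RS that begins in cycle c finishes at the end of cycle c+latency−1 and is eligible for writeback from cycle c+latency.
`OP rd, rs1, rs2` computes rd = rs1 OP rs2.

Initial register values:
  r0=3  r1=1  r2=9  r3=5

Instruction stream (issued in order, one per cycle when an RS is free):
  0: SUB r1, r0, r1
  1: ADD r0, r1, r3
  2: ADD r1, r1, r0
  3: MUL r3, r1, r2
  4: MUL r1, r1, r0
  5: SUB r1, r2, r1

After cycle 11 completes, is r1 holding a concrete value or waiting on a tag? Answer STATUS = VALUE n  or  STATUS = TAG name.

STATUS = TAG Add2

cycle 1: issue SUB r1<-Add1 // r0:3,r1:Add1,r2:9,r3:5
cycle 2: issue ADD r0<-Add2 // r0:Add2,r1:Add1,r2:9,r3:5
cycle 3: CDB Add1=2; issue ADD r1<-Add1 // r0:Add2,r1:Add1,r2:9,r3:5
cycle 4: issue MUL r3<-Mul1 // r0:Add2,r1:Add1,r2:9,r3:Mul1
cycle 5: CDB Add2=7; issue MUL r1<-Mul2 // r0:7,r1:Mul2,r2:9,r3:Mul1
cycle 6: issue SUB r1<-Add2 // r0:7,r1:Add2,r2:9,r3:Mul1
cycle 7: CDB Add1=9 // r0:7,r1:Add2,r2:9,r3:Mul1
cycle 8: - // r0:7,r1:Add2,r2:9,r3:Mul1
cycle 9: - // r0:7,r1:Add2,r2:9,r3:Mul1
cycle 10: - // r0:7,r1:Add2,r2:9,r3:Mul1
cycle 11: - // r0:7,r1:Add2,r2:9,r3:Mul1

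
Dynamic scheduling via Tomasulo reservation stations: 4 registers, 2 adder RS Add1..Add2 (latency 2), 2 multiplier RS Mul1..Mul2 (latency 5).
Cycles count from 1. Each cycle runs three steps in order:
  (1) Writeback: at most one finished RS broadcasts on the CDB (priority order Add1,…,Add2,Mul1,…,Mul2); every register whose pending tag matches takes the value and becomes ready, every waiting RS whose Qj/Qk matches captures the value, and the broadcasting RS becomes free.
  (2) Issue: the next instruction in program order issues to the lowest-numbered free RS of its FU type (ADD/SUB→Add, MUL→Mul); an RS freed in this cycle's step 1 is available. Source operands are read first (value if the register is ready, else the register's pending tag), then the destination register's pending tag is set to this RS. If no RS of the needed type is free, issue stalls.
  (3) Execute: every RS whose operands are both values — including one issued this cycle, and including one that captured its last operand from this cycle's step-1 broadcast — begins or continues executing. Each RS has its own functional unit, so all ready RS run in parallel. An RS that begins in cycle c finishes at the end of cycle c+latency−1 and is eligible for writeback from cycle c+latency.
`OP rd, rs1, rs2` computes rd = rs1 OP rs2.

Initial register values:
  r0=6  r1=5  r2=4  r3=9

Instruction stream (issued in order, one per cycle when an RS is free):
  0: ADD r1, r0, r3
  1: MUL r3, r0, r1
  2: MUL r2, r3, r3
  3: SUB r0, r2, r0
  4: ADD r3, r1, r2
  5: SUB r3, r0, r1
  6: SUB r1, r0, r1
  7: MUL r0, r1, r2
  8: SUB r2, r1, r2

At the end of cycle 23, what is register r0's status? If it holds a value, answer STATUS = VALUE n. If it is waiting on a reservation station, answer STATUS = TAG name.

STATUS = VALUE 65439900

c1: issue ADD r1<-Add1 | r0:6,r1:Add1,r2:4,r3:9
c2: issue MUL r3<-Mul1 | r0:6,r1:Add1,r2:4,r3:Mul1
c3: CDB Add1=15; issue MUL r2<-Mul2 | r0:6,r1:15,r2:Mul2,r3:Mul1
c4: issue SUB r0<-Add1 | r0:Add1,r1:15,r2:Mul2,r3:Mul1
c5: issue ADD r3<-Add2 | r0:Add1,r1:15,r2:Mul2,r3:Add2
c6: stall | r0:Add1,r1:15,r2:Mul2,r3:Add2
c7: stall | r0:Add1,r1:15,r2:Mul2,r3:Add2
c8: CDB Mul1=90; stall | r0:Add1,r1:15,r2:Mul2,r3:Add2
c9: stall | r0:Add1,r1:15,r2:Mul2,r3:Add2
c10: stall | r0:Add1,r1:15,r2:Mul2,r3:Add2
c11: stall | r0:Add1,r1:15,r2:Mul2,r3:Add2
c12: stall | r0:Add1,r1:15,r2:Mul2,r3:Add2
c13: CDB Mul2=8100; stall | r0:Add1,r1:15,r2:8100,r3:Add2
c14: stall | r0:Add1,r1:15,r2:8100,r3:Add2
c15: CDB Add1=8094; issue SUB r3<-Add1 | r0:8094,r1:15,r2:8100,r3:Add1
c16: CDB Add2=8115; issue SUB r1<-Add2 | r0:8094,r1:Add2,r2:8100,r3:Add1
c17: CDB Add1=8079; issue MUL r0<-Mul1 | r0:Mul1,r1:Add2,r2:8100,r3:8079
c18: CDB Add2=8079; issue SUB r2<-Add1 | r0:Mul1,r1:8079,r2:Add1,r3:8079
c19: - | r0:Mul1,r1:8079,r2:Add1,r3:8079
c20: CDB Add1=-21 | r0:Mul1,r1:8079,r2:-21,r3:8079
c21: - | r0:Mul1,r1:8079,r2:-21,r3:8079
c22: - | r0:Mul1,r1:8079,r2:-21,r3:8079
c23: CDB Mul1=65439900 | r0:65439900,r1:8079,r2:-21,r3:8079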